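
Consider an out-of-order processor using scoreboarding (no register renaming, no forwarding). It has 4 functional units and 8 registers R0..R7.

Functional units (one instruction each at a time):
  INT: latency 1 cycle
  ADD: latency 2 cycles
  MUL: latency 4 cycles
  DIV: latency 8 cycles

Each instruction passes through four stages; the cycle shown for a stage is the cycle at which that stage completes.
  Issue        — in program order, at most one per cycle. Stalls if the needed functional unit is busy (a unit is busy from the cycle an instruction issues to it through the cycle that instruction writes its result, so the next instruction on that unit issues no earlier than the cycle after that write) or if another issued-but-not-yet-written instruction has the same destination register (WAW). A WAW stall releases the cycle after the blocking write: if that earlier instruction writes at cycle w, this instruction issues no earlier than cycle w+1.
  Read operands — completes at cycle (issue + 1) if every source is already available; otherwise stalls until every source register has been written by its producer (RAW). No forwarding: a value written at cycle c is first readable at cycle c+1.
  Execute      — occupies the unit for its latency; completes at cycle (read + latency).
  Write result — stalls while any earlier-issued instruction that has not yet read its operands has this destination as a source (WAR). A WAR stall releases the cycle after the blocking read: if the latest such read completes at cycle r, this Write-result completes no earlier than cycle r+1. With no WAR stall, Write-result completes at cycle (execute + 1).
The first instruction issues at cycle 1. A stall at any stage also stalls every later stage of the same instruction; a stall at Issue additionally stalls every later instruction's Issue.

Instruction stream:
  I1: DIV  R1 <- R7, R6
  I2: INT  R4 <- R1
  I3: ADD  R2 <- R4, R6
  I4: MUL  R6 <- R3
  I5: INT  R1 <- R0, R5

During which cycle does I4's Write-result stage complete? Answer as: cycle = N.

cycle = 16

c1: issue I1 (DIV)
c2: I1 read-ops · issue I2 (INT)
c3: issue I3 (ADD)
c4: issue I4 (MUL)
c5: I4 read-ops
c9: I4 finished on MUL
c10: I1 finished on DIV
c11: I1→R1
c12: I2 read-ops
c13: I2 finished on INT
c14: I2→R4
c15: I3 read-ops · issue I5 (INT)
c16: I4→R6 · I5 read-ops
c17: I3 finished on ADD · I5 finished on INT
c18: I3→R2 · I5→R1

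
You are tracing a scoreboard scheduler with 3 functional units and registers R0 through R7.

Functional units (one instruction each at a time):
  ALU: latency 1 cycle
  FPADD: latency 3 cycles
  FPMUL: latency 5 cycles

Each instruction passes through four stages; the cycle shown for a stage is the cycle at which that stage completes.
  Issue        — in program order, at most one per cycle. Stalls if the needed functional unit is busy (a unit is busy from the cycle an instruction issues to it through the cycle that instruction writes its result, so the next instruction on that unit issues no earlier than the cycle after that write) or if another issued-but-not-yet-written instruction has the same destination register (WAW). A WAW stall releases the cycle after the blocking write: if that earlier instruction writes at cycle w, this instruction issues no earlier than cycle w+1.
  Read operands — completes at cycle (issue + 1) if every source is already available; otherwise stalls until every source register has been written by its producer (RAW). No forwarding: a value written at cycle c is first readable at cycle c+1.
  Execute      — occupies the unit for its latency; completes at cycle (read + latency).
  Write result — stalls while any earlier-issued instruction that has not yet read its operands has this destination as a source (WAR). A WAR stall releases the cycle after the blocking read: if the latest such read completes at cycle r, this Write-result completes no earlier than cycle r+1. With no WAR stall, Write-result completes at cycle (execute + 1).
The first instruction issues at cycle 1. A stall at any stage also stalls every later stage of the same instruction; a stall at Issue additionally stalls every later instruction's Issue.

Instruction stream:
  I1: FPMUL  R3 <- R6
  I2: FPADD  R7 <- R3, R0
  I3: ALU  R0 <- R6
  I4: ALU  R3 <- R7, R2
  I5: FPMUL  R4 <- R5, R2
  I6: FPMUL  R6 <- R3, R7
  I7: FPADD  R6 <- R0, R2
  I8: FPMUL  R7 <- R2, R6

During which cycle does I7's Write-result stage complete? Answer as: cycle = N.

c1: I1 dispatched to FPMUL
c2: I1 operands ready · I2 dispatched to FPADD
c3: I3 dispatched to ALU
c4: I3 operands ready
c5: I3 complete
c7: I1 complete
c8: R3←I1
c9: I2 operands ready
c10: R0←I3
c11: I4 dispatched to ALU
c12: I2 complete · I5 dispatched to FPMUL
c13: R7←I2 · I5 operands ready
c14: I4 operands ready
c15: I4 complete
c16: R3←I4
c18: I5 complete
c19: R4←I5
c20: I6 dispatched to FPMUL
c21: I6 operands ready
c26: I6 complete
c27: R6←I6
c28: I7 dispatched to FPADD
c29: I7 operands ready · I8 dispatched to FPMUL
c32: I7 complete
c33: R6←I7
c34: I8 operands ready
c39: I8 complete
c40: R7←I8

cycle = 33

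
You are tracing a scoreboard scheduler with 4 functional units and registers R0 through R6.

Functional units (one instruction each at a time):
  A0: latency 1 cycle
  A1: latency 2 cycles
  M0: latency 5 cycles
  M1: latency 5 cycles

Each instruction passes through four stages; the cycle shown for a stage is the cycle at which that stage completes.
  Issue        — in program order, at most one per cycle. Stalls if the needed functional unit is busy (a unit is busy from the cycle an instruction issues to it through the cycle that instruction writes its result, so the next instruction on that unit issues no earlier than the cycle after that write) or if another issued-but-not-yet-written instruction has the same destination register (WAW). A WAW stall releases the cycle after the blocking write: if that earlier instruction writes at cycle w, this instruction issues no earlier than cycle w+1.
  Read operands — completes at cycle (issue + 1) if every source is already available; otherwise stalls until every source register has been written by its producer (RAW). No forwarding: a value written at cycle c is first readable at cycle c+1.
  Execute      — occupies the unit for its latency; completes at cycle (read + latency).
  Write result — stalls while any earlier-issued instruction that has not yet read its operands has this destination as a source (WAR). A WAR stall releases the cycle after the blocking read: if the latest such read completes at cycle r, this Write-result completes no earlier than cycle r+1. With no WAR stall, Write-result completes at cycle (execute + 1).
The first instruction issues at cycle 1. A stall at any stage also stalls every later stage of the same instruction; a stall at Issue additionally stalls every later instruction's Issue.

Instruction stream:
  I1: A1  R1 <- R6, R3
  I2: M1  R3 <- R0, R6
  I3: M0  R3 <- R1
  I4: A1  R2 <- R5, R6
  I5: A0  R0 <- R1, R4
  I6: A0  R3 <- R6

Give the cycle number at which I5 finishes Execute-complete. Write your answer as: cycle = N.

cycle = 14

1) issue 1, read 2, done 4, write 5
2) issue 2, read 3, done 8, write 9
3) issue 10, read 11, done 16, write 17  <WAW R3: wait I2 write@9>
4) issue 11, read 12, done 14, write 15
5) issue 12, read 13, done 14, write 15
6) issue 18, read 19, done 20, write 21  <WAW R3: wait I3 write@17>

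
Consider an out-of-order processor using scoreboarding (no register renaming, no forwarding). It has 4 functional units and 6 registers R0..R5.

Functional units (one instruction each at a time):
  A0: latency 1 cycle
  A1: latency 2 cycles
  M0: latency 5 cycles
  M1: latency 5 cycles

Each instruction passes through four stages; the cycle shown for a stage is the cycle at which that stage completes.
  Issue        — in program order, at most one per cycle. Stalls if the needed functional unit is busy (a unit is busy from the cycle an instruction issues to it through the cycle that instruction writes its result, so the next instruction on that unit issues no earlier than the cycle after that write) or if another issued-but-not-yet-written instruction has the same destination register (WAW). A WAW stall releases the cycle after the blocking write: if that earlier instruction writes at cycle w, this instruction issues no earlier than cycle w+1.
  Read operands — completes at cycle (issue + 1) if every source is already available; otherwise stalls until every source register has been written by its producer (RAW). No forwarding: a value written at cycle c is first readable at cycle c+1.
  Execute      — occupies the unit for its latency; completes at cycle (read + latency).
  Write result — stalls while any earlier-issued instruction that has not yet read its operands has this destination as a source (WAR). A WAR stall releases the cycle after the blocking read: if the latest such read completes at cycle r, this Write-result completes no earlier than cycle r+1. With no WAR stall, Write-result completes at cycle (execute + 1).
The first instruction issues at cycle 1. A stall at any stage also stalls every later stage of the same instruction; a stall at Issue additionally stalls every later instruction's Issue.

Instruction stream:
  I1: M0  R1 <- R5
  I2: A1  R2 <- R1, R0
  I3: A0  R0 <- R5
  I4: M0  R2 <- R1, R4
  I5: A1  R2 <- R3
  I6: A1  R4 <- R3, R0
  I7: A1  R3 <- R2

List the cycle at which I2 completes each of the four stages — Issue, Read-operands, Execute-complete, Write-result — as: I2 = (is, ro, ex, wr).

I2 = (2, 9, 11, 12)

  I1 | 1 | 2 | 7 | 8
  I2 | 2 | 9 | 11 | 12   RAW R1: wait I1 write@8
  I3 | 3 | 4 | 5 | 10   WAR R0: wait I2 read@9
  I4 | 13 | 14 | 19 | 20   WAW R2: wait I2 write@12
  I5 | 21 | 22 | 24 | 25   WAW R2: wait I4 write@20
  I6 | 26 | 27 | 29 | 30   struct: A1 busy until I5 writes@25
  I7 | 31 | 32 | 34 | 35   struct: A1 busy until I6 writes@30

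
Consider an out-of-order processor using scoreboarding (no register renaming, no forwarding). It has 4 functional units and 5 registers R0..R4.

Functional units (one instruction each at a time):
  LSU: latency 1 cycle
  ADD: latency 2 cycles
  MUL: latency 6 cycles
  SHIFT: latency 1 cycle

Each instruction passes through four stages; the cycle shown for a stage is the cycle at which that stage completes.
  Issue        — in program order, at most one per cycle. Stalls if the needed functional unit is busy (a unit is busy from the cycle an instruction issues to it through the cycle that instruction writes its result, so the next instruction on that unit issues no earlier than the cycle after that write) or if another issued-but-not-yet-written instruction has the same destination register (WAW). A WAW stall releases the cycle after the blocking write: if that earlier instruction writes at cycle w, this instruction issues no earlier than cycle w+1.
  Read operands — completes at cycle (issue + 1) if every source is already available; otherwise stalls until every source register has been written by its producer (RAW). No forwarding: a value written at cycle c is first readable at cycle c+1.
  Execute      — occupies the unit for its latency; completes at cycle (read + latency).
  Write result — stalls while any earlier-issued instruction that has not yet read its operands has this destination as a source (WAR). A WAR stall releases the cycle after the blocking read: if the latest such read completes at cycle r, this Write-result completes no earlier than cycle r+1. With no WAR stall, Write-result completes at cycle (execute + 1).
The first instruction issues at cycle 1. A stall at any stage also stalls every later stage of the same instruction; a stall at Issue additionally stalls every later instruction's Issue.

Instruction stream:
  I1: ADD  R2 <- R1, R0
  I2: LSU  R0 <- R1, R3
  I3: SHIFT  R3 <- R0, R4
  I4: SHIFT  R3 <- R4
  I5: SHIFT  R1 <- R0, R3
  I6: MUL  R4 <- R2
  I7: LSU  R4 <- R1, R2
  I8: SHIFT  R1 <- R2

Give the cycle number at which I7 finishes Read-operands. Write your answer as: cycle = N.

  I1 | 1 | 2 | 4 | 5
  I2 | 2 | 3 | 4 | 5
  I3 | 3 | 6 | 7 | 8   RAW R0: wait I2 write@5
  I4 | 9 | 10 | 11 | 12   struct: SHIFT busy until I3 writes@8
  I5 | 13 | 14 | 15 | 16   struct: SHIFT busy until I4 writes@12
  I6 | 14 | 15 | 21 | 22
  I7 | 23 | 24 | 25 | 26   WAW R4: wait I6 write@22
  I8 | 24 | 25 | 26 | 27

cycle = 24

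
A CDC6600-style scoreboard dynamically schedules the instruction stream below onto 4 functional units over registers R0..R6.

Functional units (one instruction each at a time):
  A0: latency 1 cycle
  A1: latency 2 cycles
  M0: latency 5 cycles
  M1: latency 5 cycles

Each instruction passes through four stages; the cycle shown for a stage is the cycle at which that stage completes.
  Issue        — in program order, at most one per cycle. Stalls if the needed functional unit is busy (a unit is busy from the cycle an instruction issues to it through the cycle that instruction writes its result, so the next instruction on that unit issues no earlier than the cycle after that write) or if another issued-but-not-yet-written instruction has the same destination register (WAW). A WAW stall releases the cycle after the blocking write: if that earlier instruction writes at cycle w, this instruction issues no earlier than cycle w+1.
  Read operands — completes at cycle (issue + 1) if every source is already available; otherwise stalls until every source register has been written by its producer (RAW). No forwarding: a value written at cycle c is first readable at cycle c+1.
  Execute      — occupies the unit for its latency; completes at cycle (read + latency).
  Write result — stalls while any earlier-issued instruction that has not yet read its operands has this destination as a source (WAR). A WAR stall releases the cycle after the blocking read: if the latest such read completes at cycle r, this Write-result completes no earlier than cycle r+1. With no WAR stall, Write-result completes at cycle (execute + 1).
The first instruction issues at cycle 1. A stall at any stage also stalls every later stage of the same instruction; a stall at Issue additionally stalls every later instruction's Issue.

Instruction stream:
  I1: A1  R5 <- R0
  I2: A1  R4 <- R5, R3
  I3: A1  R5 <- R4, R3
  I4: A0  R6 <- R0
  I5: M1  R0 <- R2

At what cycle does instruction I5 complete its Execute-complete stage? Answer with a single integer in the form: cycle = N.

1) issue 1, read 2, done 4, write 5
2) issue 6, read 7, done 9, write 10  <struct: A1 busy until I1 writes@5>
3) issue 11, read 12, done 14, write 15  <struct: A1 busy until I2 writes@10>
4) issue 12, read 13, done 14, write 15
5) issue 13, read 14, done 19, write 20

cycle = 19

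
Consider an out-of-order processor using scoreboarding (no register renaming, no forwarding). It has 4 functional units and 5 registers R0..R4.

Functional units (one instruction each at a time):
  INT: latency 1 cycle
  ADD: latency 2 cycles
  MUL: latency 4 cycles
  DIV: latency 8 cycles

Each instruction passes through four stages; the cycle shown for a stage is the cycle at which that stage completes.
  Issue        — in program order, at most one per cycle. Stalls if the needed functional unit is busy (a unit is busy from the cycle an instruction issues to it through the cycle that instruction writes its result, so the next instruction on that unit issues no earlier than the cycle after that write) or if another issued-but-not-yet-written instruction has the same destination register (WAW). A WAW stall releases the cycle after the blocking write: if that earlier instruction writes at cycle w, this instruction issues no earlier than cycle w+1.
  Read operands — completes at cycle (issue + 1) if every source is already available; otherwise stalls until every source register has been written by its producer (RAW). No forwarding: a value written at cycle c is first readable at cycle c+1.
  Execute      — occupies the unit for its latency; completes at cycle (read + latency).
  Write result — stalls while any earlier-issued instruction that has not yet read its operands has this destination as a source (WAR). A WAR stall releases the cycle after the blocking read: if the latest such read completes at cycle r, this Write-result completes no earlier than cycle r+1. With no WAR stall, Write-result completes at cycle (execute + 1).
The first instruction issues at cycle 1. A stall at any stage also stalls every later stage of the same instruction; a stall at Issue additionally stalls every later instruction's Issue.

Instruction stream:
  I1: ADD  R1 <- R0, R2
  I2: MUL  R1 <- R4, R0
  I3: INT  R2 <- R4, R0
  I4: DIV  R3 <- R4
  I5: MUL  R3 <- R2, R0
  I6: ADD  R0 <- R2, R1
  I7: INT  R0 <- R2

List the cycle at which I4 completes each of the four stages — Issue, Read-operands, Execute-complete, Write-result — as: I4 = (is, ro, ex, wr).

I4 = (8, 9, 17, 18)

c1: I1→ADD
c2: I1 RO
c4: I1 EX
c5: I1 WR R1
c6: I2→MUL
c7: I2 RO · I3→INT
c8: I3 RO · I4→DIV
c9: I3 EX · I4 RO
c10: I3 WR R2
c11: I2 EX
c12: I2 WR R1
c17: I4 EX
c18: I4 WR R3
c19: I5→MUL
c20: I5 RO · I6→ADD
c21: I6 RO
c23: I6 EX
c24: I5 EX · I6 WR R0
c25: I5 WR R3 · I7→INT
c26: I7 RO
c27: I7 EX
c28: I7 WR R0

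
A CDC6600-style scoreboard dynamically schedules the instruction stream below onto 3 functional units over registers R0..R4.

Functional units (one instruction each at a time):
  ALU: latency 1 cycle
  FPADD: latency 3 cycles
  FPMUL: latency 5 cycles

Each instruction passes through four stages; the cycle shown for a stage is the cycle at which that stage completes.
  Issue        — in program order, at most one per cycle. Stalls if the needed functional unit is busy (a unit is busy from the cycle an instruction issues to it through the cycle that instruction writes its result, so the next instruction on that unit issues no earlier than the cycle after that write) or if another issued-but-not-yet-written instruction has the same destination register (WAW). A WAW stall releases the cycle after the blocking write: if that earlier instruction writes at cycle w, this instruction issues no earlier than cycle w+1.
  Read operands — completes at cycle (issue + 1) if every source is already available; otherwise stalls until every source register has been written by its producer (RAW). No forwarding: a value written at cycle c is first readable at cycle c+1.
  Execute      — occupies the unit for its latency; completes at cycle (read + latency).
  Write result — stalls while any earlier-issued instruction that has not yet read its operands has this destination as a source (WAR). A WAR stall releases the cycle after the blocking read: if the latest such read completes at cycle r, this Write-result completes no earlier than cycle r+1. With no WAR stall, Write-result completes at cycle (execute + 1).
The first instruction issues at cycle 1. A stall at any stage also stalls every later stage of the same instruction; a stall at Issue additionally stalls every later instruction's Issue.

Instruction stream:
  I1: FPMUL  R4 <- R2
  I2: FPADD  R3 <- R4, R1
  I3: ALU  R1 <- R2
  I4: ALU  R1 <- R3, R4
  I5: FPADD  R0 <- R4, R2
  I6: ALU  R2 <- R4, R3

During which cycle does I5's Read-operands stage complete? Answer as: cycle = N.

cycle = 15

c1: I1 issues→FPMUL
c2: I1 reads, I2 issues→FPADD
c3: I3 issues→ALU
c4: I3 reads
c5: I3 exec-done
c7: I1 exec-done
c8: I1 writes R4
c9: I2 reads
c10: I3 writes R1
c11: I4 issues→ALU
c12: I2 exec-done
c13: I2 writes R3
c14: I4 reads, I5 issues→FPADD
c15: I4 exec-done, I5 reads
c16: I4 writes R1
c17: I6 issues→ALU
c18: I5 exec-done, I6 reads
c19: I5 writes R0, I6 exec-done
c20: I6 writes R2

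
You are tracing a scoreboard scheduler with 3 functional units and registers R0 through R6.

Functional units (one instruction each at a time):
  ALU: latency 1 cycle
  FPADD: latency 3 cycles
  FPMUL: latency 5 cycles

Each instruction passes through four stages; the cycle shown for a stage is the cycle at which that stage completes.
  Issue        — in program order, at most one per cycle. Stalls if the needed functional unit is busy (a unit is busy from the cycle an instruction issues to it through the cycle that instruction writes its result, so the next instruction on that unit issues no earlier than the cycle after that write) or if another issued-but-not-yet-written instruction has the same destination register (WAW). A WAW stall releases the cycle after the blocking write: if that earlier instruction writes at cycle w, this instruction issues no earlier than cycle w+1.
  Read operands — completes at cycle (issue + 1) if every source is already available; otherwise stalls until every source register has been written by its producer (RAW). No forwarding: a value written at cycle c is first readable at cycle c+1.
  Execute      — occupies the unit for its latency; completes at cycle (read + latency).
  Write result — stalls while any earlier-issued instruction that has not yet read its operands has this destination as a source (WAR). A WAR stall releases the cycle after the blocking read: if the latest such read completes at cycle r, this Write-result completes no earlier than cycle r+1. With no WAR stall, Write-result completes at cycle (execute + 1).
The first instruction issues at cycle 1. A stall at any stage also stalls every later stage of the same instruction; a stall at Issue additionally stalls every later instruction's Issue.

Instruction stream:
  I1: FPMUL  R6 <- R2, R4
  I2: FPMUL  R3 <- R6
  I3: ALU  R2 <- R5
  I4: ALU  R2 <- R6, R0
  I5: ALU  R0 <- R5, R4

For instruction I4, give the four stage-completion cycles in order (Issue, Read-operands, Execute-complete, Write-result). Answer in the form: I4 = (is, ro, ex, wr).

[1] I1→FPMUL
[2] I1 RO
[7] I1 EX
[8] I1 WR R6
[9] I2→FPMUL
[10] I2 RO; I3→ALU
[11] I3 RO
[12] I3 EX
[13] I3 WR R2
[14] I4→ALU
[15] I2 EX; I4 RO
[16] I2 WR R3; I4 EX
[17] I4 WR R2
[18] I5→ALU
[19] I5 RO
[20] I5 EX
[21] I5 WR R0

I4 = (14, 15, 16, 17)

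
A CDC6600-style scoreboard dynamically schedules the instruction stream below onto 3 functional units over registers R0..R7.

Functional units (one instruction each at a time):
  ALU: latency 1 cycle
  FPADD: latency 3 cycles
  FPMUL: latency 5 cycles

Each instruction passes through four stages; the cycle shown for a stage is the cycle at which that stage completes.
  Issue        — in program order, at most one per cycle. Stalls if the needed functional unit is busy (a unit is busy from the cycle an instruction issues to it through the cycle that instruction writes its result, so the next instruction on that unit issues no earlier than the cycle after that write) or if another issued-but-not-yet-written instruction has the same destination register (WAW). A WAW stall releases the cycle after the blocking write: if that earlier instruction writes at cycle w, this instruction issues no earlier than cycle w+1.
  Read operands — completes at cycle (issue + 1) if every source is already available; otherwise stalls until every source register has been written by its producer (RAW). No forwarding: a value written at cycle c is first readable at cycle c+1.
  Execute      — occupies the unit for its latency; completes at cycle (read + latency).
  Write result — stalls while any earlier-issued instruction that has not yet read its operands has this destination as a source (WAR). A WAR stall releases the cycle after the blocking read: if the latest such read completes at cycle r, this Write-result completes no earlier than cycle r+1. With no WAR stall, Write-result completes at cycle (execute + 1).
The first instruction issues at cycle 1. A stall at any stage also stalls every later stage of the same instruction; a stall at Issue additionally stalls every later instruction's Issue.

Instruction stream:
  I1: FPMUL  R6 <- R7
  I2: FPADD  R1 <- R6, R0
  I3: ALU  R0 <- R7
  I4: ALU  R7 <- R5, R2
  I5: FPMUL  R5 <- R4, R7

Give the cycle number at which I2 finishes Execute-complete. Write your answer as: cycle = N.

I1  is:1  ro:2  ex:7  wr:8
I2  is:2  ro:9  ex:12  wr:13  — RAW R6: wait I1 write@8
I3  is:3  ro:4  ex:5  wr:10  — WAR R0: wait I2 read@9
I4  is:11  ro:12  ex:13  wr:14  — struct: ALU busy until I3 writes@10
I5  is:12  ro:15  ex:20  wr:21  — RAW R7: wait I4 write@14

cycle = 12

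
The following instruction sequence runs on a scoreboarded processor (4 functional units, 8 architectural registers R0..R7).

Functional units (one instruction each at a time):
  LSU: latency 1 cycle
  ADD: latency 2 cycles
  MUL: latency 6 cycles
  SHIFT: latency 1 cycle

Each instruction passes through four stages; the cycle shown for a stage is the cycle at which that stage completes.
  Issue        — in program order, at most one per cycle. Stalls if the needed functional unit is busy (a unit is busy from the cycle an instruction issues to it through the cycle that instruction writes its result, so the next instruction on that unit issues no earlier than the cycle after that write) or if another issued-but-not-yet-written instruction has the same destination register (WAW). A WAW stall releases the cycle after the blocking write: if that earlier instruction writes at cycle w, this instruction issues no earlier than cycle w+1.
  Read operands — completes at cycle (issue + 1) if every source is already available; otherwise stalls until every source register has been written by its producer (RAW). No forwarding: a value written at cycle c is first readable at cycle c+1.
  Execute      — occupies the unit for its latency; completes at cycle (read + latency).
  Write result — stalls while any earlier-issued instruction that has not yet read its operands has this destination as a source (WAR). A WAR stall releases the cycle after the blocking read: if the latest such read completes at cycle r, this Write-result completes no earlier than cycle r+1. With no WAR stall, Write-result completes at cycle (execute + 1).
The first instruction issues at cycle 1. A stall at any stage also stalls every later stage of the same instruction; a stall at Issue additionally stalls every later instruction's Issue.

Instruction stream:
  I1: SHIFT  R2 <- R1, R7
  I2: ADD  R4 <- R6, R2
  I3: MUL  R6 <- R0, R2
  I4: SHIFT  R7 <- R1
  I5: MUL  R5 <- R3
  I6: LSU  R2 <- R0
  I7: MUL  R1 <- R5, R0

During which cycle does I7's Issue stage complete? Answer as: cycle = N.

cycle = 22

[I1] 1/2/3/4
[I2] 2/5/7/8  (RAW R2: wait I1 write@4)
[I3] 3/5/11/12  (RAW R2: wait I1 write@4)
[I4] 5/6/7/8  (struct: SHIFT busy until I1 writes@4)
[I5] 13/14/20/21  (struct: MUL busy until I3 writes@12)
[I6] 14/15/16/17
[I7] 22/23/29/30  (struct: MUL busy until I5 writes@21)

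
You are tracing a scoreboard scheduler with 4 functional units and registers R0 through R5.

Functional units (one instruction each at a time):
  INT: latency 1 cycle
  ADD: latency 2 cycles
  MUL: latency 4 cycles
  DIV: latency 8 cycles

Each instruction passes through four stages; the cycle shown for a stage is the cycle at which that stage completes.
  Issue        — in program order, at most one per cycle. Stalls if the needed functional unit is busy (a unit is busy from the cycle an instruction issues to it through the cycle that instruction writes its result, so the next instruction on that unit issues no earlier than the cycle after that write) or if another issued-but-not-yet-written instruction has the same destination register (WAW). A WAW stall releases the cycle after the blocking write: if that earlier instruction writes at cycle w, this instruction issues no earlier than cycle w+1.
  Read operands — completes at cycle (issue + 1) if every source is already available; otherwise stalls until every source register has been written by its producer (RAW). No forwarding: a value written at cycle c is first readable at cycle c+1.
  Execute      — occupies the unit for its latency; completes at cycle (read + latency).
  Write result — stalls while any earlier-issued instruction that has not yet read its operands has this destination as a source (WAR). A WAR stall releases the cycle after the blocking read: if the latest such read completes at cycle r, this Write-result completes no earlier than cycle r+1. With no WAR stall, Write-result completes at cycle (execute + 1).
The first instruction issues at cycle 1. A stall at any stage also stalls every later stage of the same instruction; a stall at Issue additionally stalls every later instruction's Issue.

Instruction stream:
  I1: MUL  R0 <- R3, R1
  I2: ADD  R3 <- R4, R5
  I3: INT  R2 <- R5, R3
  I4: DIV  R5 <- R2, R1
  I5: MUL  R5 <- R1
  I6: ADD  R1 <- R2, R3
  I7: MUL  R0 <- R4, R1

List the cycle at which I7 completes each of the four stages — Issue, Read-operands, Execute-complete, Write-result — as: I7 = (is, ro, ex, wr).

1) issue 1, read 2, done 6, write 7
2) issue 2, read 3, done 5, write 6
3) issue 3, read 7, done 8, write 9  <RAW R3: wait I2 write@6>
4) issue 4, read 10, done 18, write 19  <RAW R2: wait I3 write@9>
5) issue 20, read 21, done 25, write 26  <WAW R5: wait I4 write@19>
6) issue 21, read 22, done 24, write 25
7) issue 27, read 28, done 32, write 33  <struct: MUL busy until I5 writes@26>

I7 = (27, 28, 32, 33)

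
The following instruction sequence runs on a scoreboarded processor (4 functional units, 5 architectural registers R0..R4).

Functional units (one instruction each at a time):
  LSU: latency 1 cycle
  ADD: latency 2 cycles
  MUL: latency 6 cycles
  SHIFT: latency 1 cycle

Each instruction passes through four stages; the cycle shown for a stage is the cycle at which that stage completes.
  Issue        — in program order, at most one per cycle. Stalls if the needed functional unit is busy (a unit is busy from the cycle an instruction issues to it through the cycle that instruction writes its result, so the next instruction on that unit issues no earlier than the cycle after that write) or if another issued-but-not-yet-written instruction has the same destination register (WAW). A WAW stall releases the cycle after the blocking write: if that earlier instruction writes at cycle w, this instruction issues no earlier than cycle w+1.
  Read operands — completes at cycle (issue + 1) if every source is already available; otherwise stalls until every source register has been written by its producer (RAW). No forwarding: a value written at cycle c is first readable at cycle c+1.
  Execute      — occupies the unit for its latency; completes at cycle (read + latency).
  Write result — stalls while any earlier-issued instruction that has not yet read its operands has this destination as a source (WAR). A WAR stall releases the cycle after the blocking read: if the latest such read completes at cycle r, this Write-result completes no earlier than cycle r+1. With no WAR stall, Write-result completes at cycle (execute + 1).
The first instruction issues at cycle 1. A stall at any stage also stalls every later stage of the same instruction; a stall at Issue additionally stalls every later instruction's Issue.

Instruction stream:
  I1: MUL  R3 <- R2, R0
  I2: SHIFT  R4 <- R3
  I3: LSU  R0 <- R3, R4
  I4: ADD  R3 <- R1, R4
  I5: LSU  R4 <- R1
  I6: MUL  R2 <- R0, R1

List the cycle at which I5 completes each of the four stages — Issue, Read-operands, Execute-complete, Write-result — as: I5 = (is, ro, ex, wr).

I5 = (16, 17, 18, 19)

t=1  issue I1 (MUL)
t=2  I1 read-ops | issue I2 (SHIFT)
t=3  issue I3 (LSU)
t=8  I1 finished on MUL
t=9  I1→R3
t=10  I2 read-ops | issue I4 (ADD)
t=11  I2 finished on SHIFT
t=12  I2→R4
t=13  I3 read-ops | I4 read-ops
t=14  I3 finished on LSU
t=15  I3→R0 | I4 finished on ADD
t=16  I4→R3 | issue I5 (LSU)
t=17  I5 read-ops | issue I6 (MUL)
t=18  I5 finished on LSU | I6 read-ops
t=19  I5→R4
t=24  I6 finished on MUL
t=25  I6→R2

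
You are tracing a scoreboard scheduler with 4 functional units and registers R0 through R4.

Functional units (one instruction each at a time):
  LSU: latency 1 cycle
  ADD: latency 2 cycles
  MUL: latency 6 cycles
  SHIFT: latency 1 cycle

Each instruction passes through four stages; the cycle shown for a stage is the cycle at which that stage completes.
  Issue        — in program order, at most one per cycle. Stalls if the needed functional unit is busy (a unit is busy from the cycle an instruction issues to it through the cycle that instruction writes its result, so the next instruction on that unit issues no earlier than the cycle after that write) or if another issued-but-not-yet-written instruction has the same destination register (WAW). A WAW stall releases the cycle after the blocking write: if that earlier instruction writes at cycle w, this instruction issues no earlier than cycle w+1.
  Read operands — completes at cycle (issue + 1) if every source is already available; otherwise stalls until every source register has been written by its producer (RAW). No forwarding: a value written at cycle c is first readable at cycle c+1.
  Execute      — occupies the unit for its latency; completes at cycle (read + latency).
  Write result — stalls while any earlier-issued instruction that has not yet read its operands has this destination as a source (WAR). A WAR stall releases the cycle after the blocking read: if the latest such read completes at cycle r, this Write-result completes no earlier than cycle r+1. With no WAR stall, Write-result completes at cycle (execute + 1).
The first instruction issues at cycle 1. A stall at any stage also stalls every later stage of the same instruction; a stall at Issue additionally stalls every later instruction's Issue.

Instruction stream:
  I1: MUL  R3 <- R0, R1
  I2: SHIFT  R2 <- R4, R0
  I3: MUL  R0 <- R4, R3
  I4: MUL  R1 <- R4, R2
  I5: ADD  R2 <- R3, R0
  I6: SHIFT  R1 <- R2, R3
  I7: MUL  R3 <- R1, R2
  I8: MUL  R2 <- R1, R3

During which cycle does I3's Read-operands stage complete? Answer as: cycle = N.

cycle = 11

cycle 1: issue I1 (MUL)
cycle 2: I1 read-ops, issue I2 (SHIFT)
cycle 3: I2 read-ops
cycle 4: I2 finished on SHIFT
cycle 5: I2→R2
cycle 8: I1 finished on MUL
cycle 9: I1→R3
cycle 10: issue I3 (MUL)
cycle 11: I3 read-ops
cycle 17: I3 finished on MUL
cycle 18: I3→R0
cycle 19: issue I4 (MUL)
cycle 20: I4 read-ops, issue I5 (ADD)
cycle 21: I5 read-ops
cycle 23: I5 finished on ADD
cycle 24: I5→R2
cycle 26: I4 finished on MUL
cycle 27: I4→R1
cycle 28: issue I6 (SHIFT)
cycle 29: I6 read-ops, issue I7 (MUL)
cycle 30: I6 finished on SHIFT
cycle 31: I6→R1
cycle 32: I7 read-ops
cycle 38: I7 finished on MUL
cycle 39: I7→R3
cycle 40: issue I8 (MUL)
cycle 41: I8 read-ops
cycle 47: I8 finished on MUL
cycle 48: I8→R2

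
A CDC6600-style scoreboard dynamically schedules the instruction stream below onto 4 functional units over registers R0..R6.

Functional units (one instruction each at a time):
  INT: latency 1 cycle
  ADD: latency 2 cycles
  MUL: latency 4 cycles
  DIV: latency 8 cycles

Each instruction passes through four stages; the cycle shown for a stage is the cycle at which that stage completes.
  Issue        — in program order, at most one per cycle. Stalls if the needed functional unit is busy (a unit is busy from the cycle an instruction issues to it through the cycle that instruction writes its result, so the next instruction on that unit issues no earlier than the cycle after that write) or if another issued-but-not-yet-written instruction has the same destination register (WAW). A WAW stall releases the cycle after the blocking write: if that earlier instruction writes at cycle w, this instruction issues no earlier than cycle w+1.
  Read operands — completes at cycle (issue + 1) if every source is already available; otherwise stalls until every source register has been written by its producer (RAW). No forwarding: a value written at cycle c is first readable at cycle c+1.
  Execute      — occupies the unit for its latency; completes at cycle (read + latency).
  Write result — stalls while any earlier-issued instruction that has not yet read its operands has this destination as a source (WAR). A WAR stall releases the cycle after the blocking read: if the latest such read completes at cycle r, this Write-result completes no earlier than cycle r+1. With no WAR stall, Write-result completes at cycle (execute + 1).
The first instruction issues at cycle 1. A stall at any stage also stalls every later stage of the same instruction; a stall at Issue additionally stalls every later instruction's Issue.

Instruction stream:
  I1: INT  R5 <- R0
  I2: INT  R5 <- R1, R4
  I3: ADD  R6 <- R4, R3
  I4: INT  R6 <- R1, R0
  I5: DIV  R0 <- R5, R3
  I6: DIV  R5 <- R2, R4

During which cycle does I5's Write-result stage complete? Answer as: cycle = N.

cycle = 22

  I1 | 1 | 2 | 3 | 4
  I2 | 5 | 6 | 7 | 8   struct: INT busy until I1 writes@4
  I3 | 6 | 7 | 9 | 10
  I4 | 11 | 12 | 13 | 14   WAW R6: wait I3 write@10
  I5 | 12 | 13 | 21 | 22
  I6 | 23 | 24 | 32 | 33   struct: DIV busy until I5 writes@22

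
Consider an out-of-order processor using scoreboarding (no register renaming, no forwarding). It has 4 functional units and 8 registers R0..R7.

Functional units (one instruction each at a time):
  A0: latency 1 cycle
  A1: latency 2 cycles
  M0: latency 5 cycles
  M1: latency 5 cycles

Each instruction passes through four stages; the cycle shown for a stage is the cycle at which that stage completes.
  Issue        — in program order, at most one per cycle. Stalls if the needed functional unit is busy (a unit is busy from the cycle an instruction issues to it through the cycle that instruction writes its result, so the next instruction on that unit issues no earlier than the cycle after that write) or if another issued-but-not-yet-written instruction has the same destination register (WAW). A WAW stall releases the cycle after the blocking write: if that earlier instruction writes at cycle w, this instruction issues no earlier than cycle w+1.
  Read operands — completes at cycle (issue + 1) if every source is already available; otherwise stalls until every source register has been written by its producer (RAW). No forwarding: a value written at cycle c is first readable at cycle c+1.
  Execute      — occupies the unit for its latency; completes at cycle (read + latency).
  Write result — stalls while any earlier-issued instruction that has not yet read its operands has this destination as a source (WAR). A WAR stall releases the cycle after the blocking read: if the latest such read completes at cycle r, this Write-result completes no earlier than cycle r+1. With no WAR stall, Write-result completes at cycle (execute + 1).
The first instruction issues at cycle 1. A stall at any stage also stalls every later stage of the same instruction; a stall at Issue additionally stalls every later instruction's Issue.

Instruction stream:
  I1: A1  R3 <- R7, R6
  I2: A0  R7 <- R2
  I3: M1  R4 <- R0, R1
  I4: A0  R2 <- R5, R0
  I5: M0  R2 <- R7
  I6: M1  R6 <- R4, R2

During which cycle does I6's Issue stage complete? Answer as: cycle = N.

cycle = 11

c1: I1 dispatched to A1
c2: I1 operands ready · I2 dispatched to A0
c3: I2 operands ready · I3 dispatched to M1
c4: I1 complete · I2 complete · I3 operands ready
c5: R3←I1 · R7←I2
c6: I4 dispatched to A0
c7: I4 operands ready
c8: I4 complete
c9: I3 complete · R2←I4
c10: R4←I3 · I5 dispatched to M0
c11: I5 operands ready · I6 dispatched to M1
c16: I5 complete
c17: R2←I5
c18: I6 operands ready
c23: I6 complete
c24: R6←I6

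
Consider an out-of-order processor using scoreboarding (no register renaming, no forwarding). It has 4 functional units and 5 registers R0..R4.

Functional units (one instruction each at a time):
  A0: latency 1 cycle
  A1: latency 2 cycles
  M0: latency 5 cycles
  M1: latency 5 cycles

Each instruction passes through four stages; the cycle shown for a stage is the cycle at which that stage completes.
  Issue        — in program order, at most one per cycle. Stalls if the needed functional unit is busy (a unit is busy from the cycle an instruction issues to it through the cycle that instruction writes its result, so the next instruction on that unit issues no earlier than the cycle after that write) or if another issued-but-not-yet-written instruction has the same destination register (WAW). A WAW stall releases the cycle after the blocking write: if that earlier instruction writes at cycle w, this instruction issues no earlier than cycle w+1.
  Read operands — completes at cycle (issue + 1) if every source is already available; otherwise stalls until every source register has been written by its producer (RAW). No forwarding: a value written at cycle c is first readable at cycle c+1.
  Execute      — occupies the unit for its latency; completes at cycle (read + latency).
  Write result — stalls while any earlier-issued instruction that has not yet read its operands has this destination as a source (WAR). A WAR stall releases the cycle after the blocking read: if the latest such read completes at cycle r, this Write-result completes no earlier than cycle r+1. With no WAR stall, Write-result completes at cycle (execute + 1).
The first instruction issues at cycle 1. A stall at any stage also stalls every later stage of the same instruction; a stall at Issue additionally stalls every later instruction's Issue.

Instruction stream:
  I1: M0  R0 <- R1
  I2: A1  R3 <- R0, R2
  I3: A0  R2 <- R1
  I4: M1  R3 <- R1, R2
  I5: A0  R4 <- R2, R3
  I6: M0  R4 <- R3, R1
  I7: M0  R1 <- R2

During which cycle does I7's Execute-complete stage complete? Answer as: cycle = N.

cycle = 38

  I1 | 1 | 2 | 7 | 8
  I2 | 2 | 9 | 11 | 12   RAW R0: wait I1 write@8
  I3 | 3 | 4 | 5 | 10   WAR R2: wait I2 read@9
  I4 | 13 | 14 | 19 | 20   WAW R3: wait I2 write@12
  I5 | 14 | 21 | 22 | 23   RAW R3: wait I4 write@20
  I6 | 24 | 25 | 30 | 31   WAW R4: wait I5 write@23
  I7 | 32 | 33 | 38 | 39   struct: M0 busy until I6 writes@31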